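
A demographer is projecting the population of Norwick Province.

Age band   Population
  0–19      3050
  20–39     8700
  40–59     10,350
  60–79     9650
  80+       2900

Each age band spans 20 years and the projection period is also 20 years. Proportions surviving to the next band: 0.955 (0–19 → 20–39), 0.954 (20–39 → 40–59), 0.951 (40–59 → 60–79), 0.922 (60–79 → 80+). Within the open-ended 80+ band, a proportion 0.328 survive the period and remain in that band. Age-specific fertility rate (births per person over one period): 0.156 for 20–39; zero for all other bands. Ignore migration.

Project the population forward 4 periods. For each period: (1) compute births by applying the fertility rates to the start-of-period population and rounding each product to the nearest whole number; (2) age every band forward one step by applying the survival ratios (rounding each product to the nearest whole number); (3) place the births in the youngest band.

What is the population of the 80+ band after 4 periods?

After projecting period 1:
Births: 8700 * 0.156 = 1357
20–39: 3050 * 0.955 = 2913
40–59: 8700 * 0.954 = 8300
60–79: 10350 * 0.951 = 9843
80+: 9650 * 0.922 + 2900 * 0.328 = 8897 + 951 = 9848
Giving 1357 / 2913 / 8300 / 9843 / 9848.
After projecting period 2:
Births: 2913 * 0.156 = 454
20–39: 1357 * 0.955 = 1296
40–59: 2913 * 0.954 = 2779
60–79: 8300 * 0.951 = 7893
80+: 9843 * 0.922 + 9848 * 0.328 = 9075 + 3230 = 12305
Giving 454 / 1296 / 2779 / 7893 / 12305.
After projecting period 3:
Births: 1296 * 0.156 = 202
20–39: 454 * 0.955 = 434
40–59: 1296 * 0.954 = 1236
60–79: 2779 * 0.951 = 2643
80+: 7893 * 0.922 + 12305 * 0.328 = 7277 + 4036 = 11313
Giving 202 / 434 / 1236 / 2643 / 11313.
After projecting period 4:
Births: 434 * 0.156 = 68
20–39: 202 * 0.955 = 193
40–59: 434 * 0.954 = 414
60–79: 1236 * 0.951 = 1175
80+: 2643 * 0.922 + 11313 * 0.328 = 2437 + 3711 = 6148
Giving 68 / 193 / 414 / 1175 / 6148.

6148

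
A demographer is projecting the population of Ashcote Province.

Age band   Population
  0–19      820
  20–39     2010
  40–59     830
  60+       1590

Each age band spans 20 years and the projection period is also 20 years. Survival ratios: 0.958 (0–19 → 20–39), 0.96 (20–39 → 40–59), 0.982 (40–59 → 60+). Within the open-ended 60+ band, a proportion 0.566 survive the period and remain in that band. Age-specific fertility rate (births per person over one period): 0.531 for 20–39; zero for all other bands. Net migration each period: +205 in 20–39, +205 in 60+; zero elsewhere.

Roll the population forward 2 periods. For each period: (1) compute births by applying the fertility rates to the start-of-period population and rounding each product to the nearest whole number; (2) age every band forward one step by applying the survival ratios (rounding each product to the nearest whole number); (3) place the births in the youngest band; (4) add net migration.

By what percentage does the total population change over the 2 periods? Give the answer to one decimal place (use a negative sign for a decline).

12.2

Numbering the groups 1..4 from youngest to oldest:
[period 1]
Births: 2010 × 0.531 = 1067
Group 2: 820 × 0.958 = 786
Group 3: 2010 × 0.96 = 1930
Group 4: 830 × 0.982 + 1590 × 0.566 = 815 + 900 = 1715
Net migration: Group 2 + 205 → 991; Group 4 + 205 → 1920
End of period: [1067, 991, 1930, 1920]
[period 2]
Births: 991 × 0.531 = 526
Group 2: 1067 × 0.958 = 1022
Group 3: 991 × 0.96 = 951
Group 4: 1930 × 0.982 + 1920 × 0.566 = 1895 + 1087 = 2982
Net migration: Group 2 + 205 → 1227; Group 4 + 205 → 3187
End of period: [526, 1227, 951, 3187]
Total: 5250 → 5891; change = 641; percentage change = 12.2%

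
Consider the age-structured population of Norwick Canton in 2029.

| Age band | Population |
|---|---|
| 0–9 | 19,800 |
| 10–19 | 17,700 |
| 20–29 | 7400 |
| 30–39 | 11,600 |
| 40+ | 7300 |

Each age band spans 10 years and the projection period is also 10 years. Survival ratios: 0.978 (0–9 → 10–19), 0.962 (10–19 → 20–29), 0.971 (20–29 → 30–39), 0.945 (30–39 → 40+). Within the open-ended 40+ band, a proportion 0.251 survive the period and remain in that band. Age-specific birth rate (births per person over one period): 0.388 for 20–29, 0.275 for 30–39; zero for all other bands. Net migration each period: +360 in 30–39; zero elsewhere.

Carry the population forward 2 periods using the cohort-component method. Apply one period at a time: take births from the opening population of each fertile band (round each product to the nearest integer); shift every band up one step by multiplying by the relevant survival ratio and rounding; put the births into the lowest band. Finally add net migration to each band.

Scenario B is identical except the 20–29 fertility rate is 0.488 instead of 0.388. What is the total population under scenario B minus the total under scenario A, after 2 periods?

(Bands numbered youngest = 1 to oldest = 5.)
— Period 1 —
Births: 7400 × 0.388 = 2871 ; 11600 × 0.275 = 3190 — total 6061
Band 2: 19800 × 0.978 = 19364
Band 3: 17700 × 0.962 = 17027
Band 4: 7400 × 0.971 = 7185
Band 5: 11600 × 0.945 + 7300 × 0.251 = 10962 + 1832 = 12794
Net migration: Band 4 + 360 → 7545
Giving 6061 / 19364 / 17027 / 7545 / 12794.
— Period 2 —
Births: 17027 × 0.388 = 6606 ; 7545 × 0.275 = 2075 — total 8681
Band 2: 6061 × 0.978 = 5928
Band 3: 19364 × 0.962 = 18628
Band 4: 17027 × 0.971 = 16533
Band 5: 7545 × 0.945 + 12794 × 0.251 = 7130 + 3211 = 10341
Net migration: Band 4 + 360 → 16893
Giving 8681 / 5928 / 18628 / 16893 / 10341.
Scenario A total after 2 periods: 60471
Scenario B projection —
— Period 1 —
Births: 7400 × 0.488 = 3611 ; 11600 × 0.275 = 3190 — total 6801
Band 2: 19800 × 0.978 = 19364
Band 3: 17700 × 0.962 = 17027
Band 4: 7400 × 0.971 = 7185
Band 5: 11600 × 0.945 + 7300 × 0.251 = 10962 + 1832 = 12794
Net migration: Band 4 + 360 → 7545
Giving 6801 / 19364 / 17027 / 7545 / 12794.
— Period 2 —
Births: 17027 × 0.488 = 8309 ; 7545 × 0.275 = 2075 — total 10384
Band 2: 6801 × 0.978 = 6651
Band 3: 19364 × 0.962 = 18628
Band 4: 17027 × 0.971 = 16533
Band 5: 7545 × 0.945 + 12794 × 0.251 = 7130 + 3211 = 10341
Net migration: Band 4 + 360 → 16893
Giving 10384 / 6651 / 18628 / 16893 / 10341.
Scenario B total after 2 periods: 62897
Difference B − A = 62897 − 60471 = 2426

2426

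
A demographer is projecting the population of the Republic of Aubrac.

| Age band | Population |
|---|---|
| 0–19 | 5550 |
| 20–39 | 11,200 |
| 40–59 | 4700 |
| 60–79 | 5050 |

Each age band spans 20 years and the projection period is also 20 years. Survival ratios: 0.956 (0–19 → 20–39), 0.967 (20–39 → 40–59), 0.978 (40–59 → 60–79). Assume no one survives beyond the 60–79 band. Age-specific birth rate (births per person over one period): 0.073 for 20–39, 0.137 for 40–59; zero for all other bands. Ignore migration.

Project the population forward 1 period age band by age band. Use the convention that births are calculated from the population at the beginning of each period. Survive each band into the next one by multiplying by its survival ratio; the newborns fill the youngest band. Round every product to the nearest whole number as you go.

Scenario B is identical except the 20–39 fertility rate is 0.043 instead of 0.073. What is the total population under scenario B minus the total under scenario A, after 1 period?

-336

Let group 1 be 0–19 through group 4 = 60–79.
Period 1:
Births: 11200 × 0.073 = 818, 4700 × 0.137 = 644 → total 1462
Group 2: 5550 × 0.956 = 5306
Group 3: 11200 × 0.967 = 10830
Group 4: 4700 × 0.978 = 4597
→ [1462, 5306, 10830, 4597]
Scenario A total after 1 period: 22195
Scenario B projection —
Period 1:
Births: 11200 × 0.043 = 482, 4700 × 0.137 = 644 → total 1126
Group 2: 5550 × 0.956 = 5306
Group 3: 11200 × 0.967 = 10830
Group 4: 4700 × 0.978 = 4597
→ [1126, 5306, 10830, 4597]
Scenario B total after 1 period: 21859
Difference B − A = 21859 − 22195 = -336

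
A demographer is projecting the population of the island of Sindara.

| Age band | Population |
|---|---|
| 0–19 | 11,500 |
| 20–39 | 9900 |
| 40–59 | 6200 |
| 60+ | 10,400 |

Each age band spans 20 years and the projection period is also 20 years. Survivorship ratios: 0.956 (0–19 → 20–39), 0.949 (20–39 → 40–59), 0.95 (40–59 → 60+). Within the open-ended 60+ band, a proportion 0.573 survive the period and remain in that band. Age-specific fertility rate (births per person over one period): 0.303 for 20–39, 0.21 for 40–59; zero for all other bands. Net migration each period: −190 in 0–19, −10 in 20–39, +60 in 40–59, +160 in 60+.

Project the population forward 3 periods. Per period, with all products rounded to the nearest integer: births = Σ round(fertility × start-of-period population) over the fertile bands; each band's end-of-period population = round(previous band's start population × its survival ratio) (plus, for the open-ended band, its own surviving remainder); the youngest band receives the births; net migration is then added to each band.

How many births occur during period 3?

3390

[period 1]
Births: 9900 × 0.303 = 3000  |  6200 × 0.21 = 1302 → total 4302
20–39: 11500 × 0.956 = 10994
40–59: 9900 × 0.949 = 9395
60+: 6200 × 0.95 + 10400 × 0.573 = 5890 + 5959 = 11849
Net migration: 0–19 − 190 → 4112; 20–39 − 10 → 10984; 40–59 + 60 → 9455; 60+ + 160 → 12009
Population now: 0–19=4112, 20–39=10984, 40–59=9455, 60+=12009
[period 2]
Births: 10984 × 0.303 = 3328  |  9455 × 0.21 = 1986 → total 5314
20–39: 4112 × 0.956 = 3931
40–59: 10984 × 0.949 = 10424
60+: 9455 × 0.95 + 12009 × 0.573 = 8982 + 6881 = 15863
Net migration: 0–19 − 190 → 5124; 20–39 − 10 → 3921; 40–59 + 60 → 10484; 60+ + 160 → 16023
Population now: 0–19=5124, 20–39=3921, 40–59=10484, 60+=16023
[period 3]
Births: 3921 × 0.303 = 1188  |  10484 × 0.21 = 2202 → total 3390
20–39: 5124 × 0.956 = 4899
40–59: 3921 × 0.949 = 3721
60+: 10484 × 0.95 + 16023 × 0.573 = 9960 + 9181 = 19141
Net migration: 0–19 − 190 → 3200; 20–39 − 10 → 4889; 40–59 + 60 → 3781; 60+ + 160 → 19301
Population now: 0–19=3200, 20–39=4889, 40–59=3781, 60+=19301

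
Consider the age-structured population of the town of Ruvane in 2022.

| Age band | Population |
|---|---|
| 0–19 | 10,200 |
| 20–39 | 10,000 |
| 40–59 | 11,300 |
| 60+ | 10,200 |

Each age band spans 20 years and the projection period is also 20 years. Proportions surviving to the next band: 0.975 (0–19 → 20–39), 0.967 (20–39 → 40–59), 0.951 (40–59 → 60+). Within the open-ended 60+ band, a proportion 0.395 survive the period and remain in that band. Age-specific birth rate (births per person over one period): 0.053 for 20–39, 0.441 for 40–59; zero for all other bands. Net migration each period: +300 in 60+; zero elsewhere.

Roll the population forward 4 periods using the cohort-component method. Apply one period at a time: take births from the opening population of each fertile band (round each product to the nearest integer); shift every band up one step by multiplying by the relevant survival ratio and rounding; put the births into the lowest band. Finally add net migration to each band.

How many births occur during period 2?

Let group 1 be 0–19 through group 4 = 60+.
After projecting period 1:
Births: 10000 × 0.053 = 530, 11300 × 0.441 = 4983 → 5513
Group 2: 10200 × 0.975 = 9945
Group 3: 10000 × 0.967 = 9670
Group 4: 11300 × 0.951 + 10200 × 0.395 = 10746 + 4029 = 14775
Net migration: Group 4 + 300 → 15075
→ [5513, 9945, 9670, 15075]
After projecting period 2:
Births: 9945 × 0.053 = 527, 9670 × 0.441 = 4264 → 4791
Group 2: 5513 × 0.975 = 5375
Group 3: 9945 × 0.967 = 9617
Group 4: 9670 × 0.951 + 15075 × 0.395 = 9196 + 5955 = 15151
Net migration: Group 4 + 300 → 15451
→ [4791, 5375, 9617, 15451]

4791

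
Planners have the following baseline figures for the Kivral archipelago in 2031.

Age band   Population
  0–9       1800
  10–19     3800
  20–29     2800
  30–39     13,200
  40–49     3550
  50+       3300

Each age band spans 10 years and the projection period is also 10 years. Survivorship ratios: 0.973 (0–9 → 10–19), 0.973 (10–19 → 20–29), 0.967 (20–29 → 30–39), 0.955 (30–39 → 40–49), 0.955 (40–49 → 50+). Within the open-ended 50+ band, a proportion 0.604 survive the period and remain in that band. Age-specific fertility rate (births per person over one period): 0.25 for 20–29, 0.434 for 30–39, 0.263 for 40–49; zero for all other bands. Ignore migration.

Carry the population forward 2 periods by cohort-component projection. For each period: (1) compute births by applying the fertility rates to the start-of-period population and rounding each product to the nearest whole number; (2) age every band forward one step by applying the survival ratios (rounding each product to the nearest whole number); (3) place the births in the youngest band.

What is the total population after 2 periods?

35733

Period 1.
Births: 2800 × 0.25 = 700  |  13200 × 0.434 = 5729  |  3550 × 0.263 = 934 → total 7363
10–19: 1800 × 0.973 = 1751
20–29: 3800 × 0.973 = 3697
30–39: 2800 × 0.967 = 2708
40–49: 13200 × 0.955 = 12606
50+: 3550 × 0.955 + 3300 × 0.604 = 3390 + 1993 = 5383
→ [7363, 1751, 3697, 2708, 12606, 5383]
Period 2.
Births: 3697 × 0.25 = 924  |  2708 × 0.434 = 1175  |  12606 × 0.263 = 3315 → total 5414
10–19: 7363 × 0.973 = 7164
20–29: 1751 × 0.973 = 1704
30–39: 3697 × 0.967 = 3575
40–49: 2708 × 0.955 = 2586
50+: 12606 × 0.955 + 5383 × 0.604 = 12039 + 3251 = 15290
→ [5414, 7164, 1704, 3575, 2586, 15290]
Total after period 2: 5414 + 7164 + 1704 + 3575 + 2586 + 15290 = 35733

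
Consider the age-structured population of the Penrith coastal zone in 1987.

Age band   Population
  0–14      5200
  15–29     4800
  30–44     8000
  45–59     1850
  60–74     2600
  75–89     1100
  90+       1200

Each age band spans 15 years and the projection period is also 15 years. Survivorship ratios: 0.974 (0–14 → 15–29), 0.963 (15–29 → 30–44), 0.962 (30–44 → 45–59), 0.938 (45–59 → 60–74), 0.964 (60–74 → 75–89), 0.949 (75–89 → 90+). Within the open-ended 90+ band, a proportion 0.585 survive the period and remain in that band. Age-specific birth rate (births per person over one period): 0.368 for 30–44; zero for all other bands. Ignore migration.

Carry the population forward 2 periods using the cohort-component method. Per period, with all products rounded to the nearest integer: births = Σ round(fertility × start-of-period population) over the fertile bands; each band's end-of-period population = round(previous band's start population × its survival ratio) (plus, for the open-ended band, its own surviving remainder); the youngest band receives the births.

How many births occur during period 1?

(Groups numbered youngest = 1 to oldest = 7.)
Period 1.
Births: 8000 * 0.368 = 2944
Group 2: 5200 * 0.974 = 5065
Group 3: 4800 * 0.963 = 4622
Group 4: 8000 * 0.962 = 7696
Group 5: 1850 * 0.938 = 1735
Group 6: 2600 * 0.964 = 2506
Group 7: 1100 * 0.949 + 1200 * 0.585 = 1044 + 702 = 1746
End of period: [2944, 5065, 4622, 7696, 1735, 2506, 1746]

2944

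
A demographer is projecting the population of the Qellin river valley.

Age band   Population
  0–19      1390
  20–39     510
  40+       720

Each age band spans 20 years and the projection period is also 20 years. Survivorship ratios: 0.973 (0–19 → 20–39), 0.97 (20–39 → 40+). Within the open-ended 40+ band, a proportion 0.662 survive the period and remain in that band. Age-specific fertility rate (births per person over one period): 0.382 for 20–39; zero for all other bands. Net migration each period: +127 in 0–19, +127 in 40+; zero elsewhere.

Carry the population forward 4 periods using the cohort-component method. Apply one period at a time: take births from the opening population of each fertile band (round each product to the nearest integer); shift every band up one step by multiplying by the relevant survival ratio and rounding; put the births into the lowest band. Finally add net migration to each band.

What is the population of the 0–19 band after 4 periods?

(Groups numbered youngest = 1 to oldest = 3.)
Period 1.
Births: 510 × 0.382 = 195
Group 2: 1390 × 0.973 = 1352
Group 3: 510 × 0.97 + 720 × 0.662 = 495 + 477 = 972
Net migration: Group 1 + 127 → 322; Group 3 + 127 → 1099
End of period: [322, 1352, 1099]
Period 2.
Births: 1352 × 0.382 = 516
Group 2: 322 × 0.973 = 313
Group 3: 1352 × 0.97 + 1099 × 0.662 = 1311 + 728 = 2039
Net migration: Group 1 + 127 → 643; Group 3 + 127 → 2166
End of period: [643, 313, 2166]
Period 3.
Births: 313 × 0.382 = 120
Group 2: 643 × 0.973 = 626
Group 3: 313 × 0.97 + 2166 × 0.662 = 304 + 1434 = 1738
Net migration: Group 1 + 127 → 247; Group 3 + 127 → 1865
End of period: [247, 626, 1865]
Period 4.
Births: 626 × 0.382 = 239
Group 2: 247 × 0.973 = 240
Group 3: 626 × 0.97 + 1865 × 0.662 = 607 + 1235 = 1842
Net migration: Group 1 + 127 → 366; Group 3 + 127 → 1969
End of period: [366, 240, 1969]

366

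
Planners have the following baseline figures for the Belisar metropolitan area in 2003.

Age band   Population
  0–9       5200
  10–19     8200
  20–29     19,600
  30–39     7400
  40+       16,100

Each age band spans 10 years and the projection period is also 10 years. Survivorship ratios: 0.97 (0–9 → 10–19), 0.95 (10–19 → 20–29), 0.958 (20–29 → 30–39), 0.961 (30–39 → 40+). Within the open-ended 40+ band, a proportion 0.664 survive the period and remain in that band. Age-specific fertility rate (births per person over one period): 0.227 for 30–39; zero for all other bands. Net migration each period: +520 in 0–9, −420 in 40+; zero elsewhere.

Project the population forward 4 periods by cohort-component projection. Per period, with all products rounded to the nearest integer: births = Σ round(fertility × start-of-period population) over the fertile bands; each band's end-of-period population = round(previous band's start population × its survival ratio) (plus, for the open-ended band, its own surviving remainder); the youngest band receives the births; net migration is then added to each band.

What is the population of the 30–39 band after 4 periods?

Call the bands 1 to 5, youngest first.
— Period 1 —
Births: 7400 * 0.227 = 1680
Band 2: 5200 * 0.97 = 5044
Band 3: 8200 * 0.95 = 7790
Band 4: 19600 * 0.958 = 18777
Band 5: 7400 * 0.961 + 16100 * 0.664 = 7111 + 10690 = 17801
Net migration: Band 1 + 520 → 2200; Band 5 − 420 → 17381
End of period: [2200, 5044, 7790, 18777, 17381]
— Period 2 —
Births: 18777 * 0.227 = 4262
Band 2: 2200 * 0.97 = 2134
Band 3: 5044 * 0.95 = 4792
Band 4: 7790 * 0.958 = 7463
Band 5: 18777 * 0.961 + 17381 * 0.664 = 18045 + 11541 = 29586
Net migration: Band 1 + 520 → 4782; Band 5 − 420 → 29166
End of period: [4782, 2134, 4792, 7463, 29166]
— Period 3 —
Births: 7463 * 0.227 = 1694
Band 2: 4782 * 0.97 = 4639
Band 3: 2134 * 0.95 = 2027
Band 4: 4792 * 0.958 = 4591
Band 5: 7463 * 0.961 + 29166 * 0.664 = 7172 + 19366 = 26538
Net migration: Band 1 + 520 → 2214; Band 5 − 420 → 26118
End of period: [2214, 4639, 2027, 4591, 26118]
— Period 4 —
Births: 4591 * 0.227 = 1042
Band 2: 2214 * 0.97 = 2148
Band 3: 4639 * 0.95 = 4407
Band 4: 2027 * 0.958 = 1942
Band 5: 4591 * 0.961 + 26118 * 0.664 = 4412 + 17342 = 21754
Net migration: Band 1 + 520 → 1562; Band 5 − 420 → 21334
End of period: [1562, 2148, 4407, 1942, 21334]

1942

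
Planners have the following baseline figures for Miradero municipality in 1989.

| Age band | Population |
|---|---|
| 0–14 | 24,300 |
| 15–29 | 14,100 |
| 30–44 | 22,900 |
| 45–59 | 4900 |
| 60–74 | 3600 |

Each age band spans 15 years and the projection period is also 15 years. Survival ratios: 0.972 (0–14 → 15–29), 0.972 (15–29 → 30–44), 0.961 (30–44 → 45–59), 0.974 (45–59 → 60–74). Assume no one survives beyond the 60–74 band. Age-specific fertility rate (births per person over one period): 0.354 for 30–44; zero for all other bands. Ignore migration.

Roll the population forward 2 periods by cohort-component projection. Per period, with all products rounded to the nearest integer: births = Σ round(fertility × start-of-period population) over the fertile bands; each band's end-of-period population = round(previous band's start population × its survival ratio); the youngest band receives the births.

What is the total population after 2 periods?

Period 1:
Births: 22900 × 0.354 = 8107
15–29: 24300 × 0.972 = 23620
30–44: 14100 × 0.972 = 13705
45–59: 22900 × 0.961 = 22007
60–74: 4900 × 0.974 = 4773
Population now: 0–14=8107, 15–29=23620, 30–44=13705, 45–59=22007, 60–74=4773
Period 2:
Births: 13705 × 0.354 = 4852
15–29: 8107 × 0.972 = 7880
30–44: 23620 × 0.972 = 22959
45–59: 13705 × 0.961 = 13171
60–74: 22007 × 0.974 = 21435
Population now: 0–14=4852, 15–29=7880, 30–44=22959, 45–59=13171, 60–74=21435
Total after period 2: 4852 + 7880 + 22959 + 13171 + 21435 = 70297

70297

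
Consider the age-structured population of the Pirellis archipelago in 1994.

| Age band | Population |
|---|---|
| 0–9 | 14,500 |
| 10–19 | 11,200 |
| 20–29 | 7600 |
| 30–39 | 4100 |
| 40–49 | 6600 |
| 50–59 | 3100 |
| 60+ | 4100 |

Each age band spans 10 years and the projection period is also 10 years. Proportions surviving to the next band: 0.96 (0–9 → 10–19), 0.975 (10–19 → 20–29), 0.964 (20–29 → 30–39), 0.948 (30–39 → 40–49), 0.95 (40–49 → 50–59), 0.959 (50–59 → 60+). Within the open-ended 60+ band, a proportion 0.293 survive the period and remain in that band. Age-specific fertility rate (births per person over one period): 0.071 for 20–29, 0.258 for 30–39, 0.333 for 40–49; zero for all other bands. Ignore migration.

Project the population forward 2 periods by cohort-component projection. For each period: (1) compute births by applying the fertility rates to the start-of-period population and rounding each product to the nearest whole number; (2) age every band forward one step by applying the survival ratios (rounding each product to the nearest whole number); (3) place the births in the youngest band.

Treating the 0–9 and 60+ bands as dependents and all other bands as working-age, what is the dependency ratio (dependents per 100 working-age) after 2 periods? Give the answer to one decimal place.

29.2

Period 1.
Births: 7600 × 0.071 = 540  |  4100 × 0.258 = 1058  |  6600 × 0.333 = 2198 ⇒ total 3796
10–19: 14500 × 0.96 = 13920
20–29: 11200 × 0.975 = 10920
30–39: 7600 × 0.964 = 7326
40–49: 4100 × 0.948 = 3887
50–59: 6600 × 0.95 = 6270
60+: 3100 × 0.959 + 4100 × 0.293 = 2973 + 1201 = 4174
Giving 3796 / 13920 / 10920 / 7326 / 3887 / 6270 / 4174.
Period 2.
Births: 10920 × 0.071 = 775  |  7326 × 0.258 = 1890  |  3887 × 0.333 = 1294 ⇒ total 3959
10–19: 3796 × 0.96 = 3644
20–29: 13920 × 0.975 = 13572
30–39: 10920 × 0.964 = 10527
40–49: 7326 × 0.948 = 6945
50–59: 3887 × 0.95 = 3693
60+: 6270 × 0.959 + 4174 × 0.293 = 6013 + 1223 = 7236
Giving 3959 / 3644 / 13572 / 10527 / 6945 / 3693 / 7236.
Dependents (band 0–9 + band 60+) = 3959 + 7236 = 11195; working-age = 38381; ratio = 11195/38381 × 100 = 29.2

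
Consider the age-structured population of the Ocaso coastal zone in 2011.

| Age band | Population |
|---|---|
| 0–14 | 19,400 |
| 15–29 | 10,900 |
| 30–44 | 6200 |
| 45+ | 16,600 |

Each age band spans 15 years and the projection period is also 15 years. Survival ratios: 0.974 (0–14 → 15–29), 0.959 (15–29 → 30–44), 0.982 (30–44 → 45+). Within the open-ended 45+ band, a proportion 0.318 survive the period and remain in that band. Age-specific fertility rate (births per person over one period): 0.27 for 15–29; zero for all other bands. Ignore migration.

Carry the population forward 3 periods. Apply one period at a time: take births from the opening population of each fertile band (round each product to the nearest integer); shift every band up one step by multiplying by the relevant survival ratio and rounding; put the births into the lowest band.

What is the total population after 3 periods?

Call the bands 1 to 4, youngest first.
Period 1:
Births: 10900 × 0.27 = 2943
Band 2: 19400 × 0.974 = 18896
Band 3: 10900 × 0.959 = 10453
Band 4: 6200 × 0.982 + 16600 × 0.318 = 6088 + 5279 = 11367
→ [2943, 18896, 10453, 11367]
Period 2:
Births: 18896 × 0.27 = 5102
Band 2: 2943 × 0.974 = 2866
Band 3: 18896 × 0.959 = 18121
Band 4: 10453 × 0.982 + 11367 × 0.318 = 10265 + 3615 = 13880
→ [5102, 2866, 18121, 13880]
Period 3:
Births: 2866 × 0.27 = 774
Band 2: 5102 × 0.974 = 4969
Band 3: 2866 × 0.959 = 2748
Band 4: 18121 × 0.982 + 13880 × 0.318 = 17795 + 4414 = 22209
→ [774, 4969, 2748, 22209]
Total after period 3: 774 + 4969 + 2748 + 22209 = 30700

30700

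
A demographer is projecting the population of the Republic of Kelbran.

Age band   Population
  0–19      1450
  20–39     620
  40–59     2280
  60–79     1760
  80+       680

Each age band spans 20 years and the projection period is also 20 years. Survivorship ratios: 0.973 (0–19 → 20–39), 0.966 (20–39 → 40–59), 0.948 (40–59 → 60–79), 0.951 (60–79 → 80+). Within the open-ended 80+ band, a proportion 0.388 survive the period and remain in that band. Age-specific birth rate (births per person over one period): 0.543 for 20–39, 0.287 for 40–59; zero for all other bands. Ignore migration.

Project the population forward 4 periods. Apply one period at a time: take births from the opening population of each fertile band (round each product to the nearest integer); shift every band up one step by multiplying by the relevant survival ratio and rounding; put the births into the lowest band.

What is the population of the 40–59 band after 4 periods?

Call the bands 1 to 5, youngest first.
— Period 1 —
Births: 620 * 0.543 = 337  |  2280 * 0.287 = 654 — total 991
Band 2: 1450 * 0.973 = 1411
Band 3: 620 * 0.966 = 599
Band 4: 2280 * 0.948 = 2161
Band 5: 1760 * 0.951 + 680 * 0.388 = 1674 + 264 = 1938
→ [991, 1411, 599, 2161, 1938]
— Period 2 —
Births: 1411 * 0.543 = 766  |  599 * 0.287 = 172 — total 938
Band 2: 991 * 0.973 = 964
Band 3: 1411 * 0.966 = 1363
Band 4: 599 * 0.948 = 568
Band 5: 2161 * 0.951 + 1938 * 0.388 = 2055 + 752 = 2807
→ [938, 964, 1363, 568, 2807]
— Period 3 —
Births: 964 * 0.543 = 523  |  1363 * 0.287 = 391 — total 914
Band 2: 938 * 0.973 = 913
Band 3: 964 * 0.966 = 931
Band 4: 1363 * 0.948 = 1292
Band 5: 568 * 0.951 + 2807 * 0.388 = 540 + 1089 = 1629
→ [914, 913, 931, 1292, 1629]
— Period 4 —
Births: 913 * 0.543 = 496  |  931 * 0.287 = 267 — total 763
Band 2: 914 * 0.973 = 889
Band 3: 913 * 0.966 = 882
Band 4: 931 * 0.948 = 883
Band 5: 1292 * 0.951 + 1629 * 0.388 = 1229 + 632 = 1861
→ [763, 889, 882, 883, 1861]

882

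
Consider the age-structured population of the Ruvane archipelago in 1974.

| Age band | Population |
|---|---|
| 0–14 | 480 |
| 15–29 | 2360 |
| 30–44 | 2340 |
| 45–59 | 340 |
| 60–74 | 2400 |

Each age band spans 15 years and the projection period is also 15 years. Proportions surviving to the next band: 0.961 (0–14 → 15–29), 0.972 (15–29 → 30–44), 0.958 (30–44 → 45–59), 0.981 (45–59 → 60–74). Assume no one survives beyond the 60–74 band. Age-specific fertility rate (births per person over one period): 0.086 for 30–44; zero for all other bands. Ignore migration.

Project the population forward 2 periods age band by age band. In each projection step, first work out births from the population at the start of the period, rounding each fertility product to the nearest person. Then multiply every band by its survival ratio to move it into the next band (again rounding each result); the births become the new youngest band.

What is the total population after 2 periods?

Period 1:
Births: 2340 × 0.086 = 201
15–29: 480 × 0.961 = 461
30–44: 2360 × 0.972 = 2294
45–59: 2340 × 0.958 = 2242
60–74: 340 × 0.981 = 334
→ [201, 461, 2294, 2242, 334]
Period 2:
Births: 2294 × 0.086 = 197
15–29: 201 × 0.961 = 193
30–44: 461 × 0.972 = 448
45–59: 2294 × 0.958 = 2198
60–74: 2242 × 0.981 = 2199
→ [197, 193, 448, 2198, 2199]
Total after period 2: 197 + 193 + 448 + 2198 + 2199 = 5235

5235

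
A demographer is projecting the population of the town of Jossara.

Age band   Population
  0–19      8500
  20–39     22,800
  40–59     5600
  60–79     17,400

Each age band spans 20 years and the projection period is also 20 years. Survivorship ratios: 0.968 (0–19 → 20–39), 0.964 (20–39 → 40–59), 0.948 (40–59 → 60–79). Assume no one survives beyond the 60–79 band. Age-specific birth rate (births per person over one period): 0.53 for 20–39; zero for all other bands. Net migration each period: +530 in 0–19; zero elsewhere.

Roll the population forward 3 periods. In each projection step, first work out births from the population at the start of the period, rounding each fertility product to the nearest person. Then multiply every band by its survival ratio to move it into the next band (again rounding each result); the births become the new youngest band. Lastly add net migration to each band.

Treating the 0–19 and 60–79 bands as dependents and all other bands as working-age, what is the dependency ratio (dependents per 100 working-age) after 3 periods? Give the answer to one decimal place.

— Period 1 —
Births: 22800 × 0.53 = 12084
20–39: 8500 × 0.968 = 8228
40–59: 22800 × 0.964 = 21979
60–79: 5600 × 0.948 = 5309
Net migration: 0–19 + 530 → 12614
End of period: [12614, 8228, 21979, 5309]
— Period 2 —
Births: 8228 × 0.53 = 4361
20–39: 12614 × 0.968 = 12210
40–59: 8228 × 0.964 = 7932
60–79: 21979 × 0.948 = 20836
Net migration: 0–19 + 530 → 4891
End of period: [4891, 12210, 7932, 20836]
— Period 3 —
Births: 12210 × 0.53 = 6471
20–39: 4891 × 0.968 = 4734
40–59: 12210 × 0.964 = 11770
60–79: 7932 × 0.948 = 7520
Net migration: 0–19 + 530 → 7001
End of period: [7001, 4734, 11770, 7520]
Dependents (band 0–19 + band 60–79) = 7001 + 7520 = 14521; working-age = 16504; ratio = 14521/16504 × 100 = 88.0

88.0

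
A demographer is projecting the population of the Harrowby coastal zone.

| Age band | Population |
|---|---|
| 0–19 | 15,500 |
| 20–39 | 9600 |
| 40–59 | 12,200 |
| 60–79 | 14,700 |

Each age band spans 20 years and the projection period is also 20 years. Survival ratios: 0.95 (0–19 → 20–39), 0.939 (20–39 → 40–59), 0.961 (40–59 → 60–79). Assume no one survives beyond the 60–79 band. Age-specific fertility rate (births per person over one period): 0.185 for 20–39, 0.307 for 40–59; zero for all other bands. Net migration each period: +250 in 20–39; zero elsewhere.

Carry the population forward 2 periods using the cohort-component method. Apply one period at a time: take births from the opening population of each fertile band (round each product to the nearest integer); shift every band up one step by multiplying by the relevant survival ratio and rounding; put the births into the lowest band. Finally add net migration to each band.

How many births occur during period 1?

5521

(Groups numbered youngest = 1 to oldest = 4.)
Period 1.
Births: 9600 × 0.185 = 1776 ; 12200 × 0.307 = 3745 → total 5521
Group 2: 15500 × 0.95 = 14725
Group 3: 9600 × 0.939 = 9014
Group 4: 12200 × 0.961 = 11724
Net migration: Group 2 + 250 → 14975
→ [5521, 14975, 9014, 11724]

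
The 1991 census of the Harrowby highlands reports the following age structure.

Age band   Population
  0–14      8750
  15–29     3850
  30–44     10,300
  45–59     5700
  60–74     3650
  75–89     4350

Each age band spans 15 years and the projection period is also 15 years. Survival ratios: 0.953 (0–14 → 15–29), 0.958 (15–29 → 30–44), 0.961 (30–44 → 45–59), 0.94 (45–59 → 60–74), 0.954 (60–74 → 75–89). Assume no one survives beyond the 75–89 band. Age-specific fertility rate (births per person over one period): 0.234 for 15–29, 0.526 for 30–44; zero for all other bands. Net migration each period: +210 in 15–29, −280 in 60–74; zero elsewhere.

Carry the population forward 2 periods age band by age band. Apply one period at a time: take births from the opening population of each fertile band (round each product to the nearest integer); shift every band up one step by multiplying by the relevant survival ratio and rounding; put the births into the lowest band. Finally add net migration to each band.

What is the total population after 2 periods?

Let band 1 be 0–14 through band 6 = 75–89.
After projecting period 1:
Births: 3850 × 0.234 = 901, 10300 × 0.526 = 5418 → total 6319
Band 2: 8750 × 0.953 = 8339
Band 3: 3850 × 0.958 = 3688
Band 4: 10300 × 0.961 = 9898
Band 5: 5700 × 0.94 = 5358
Band 6: 3650 × 0.954 = 3482
Net migration: Band 2 + 210 → 8549; Band 5 − 280 → 5078
Giving 6319 / 8549 / 3688 / 9898 / 5078 / 3482.
After projecting period 2:
Births: 8549 × 0.234 = 2000, 3688 × 0.526 = 1940 → total 3940
Band 2: 6319 × 0.953 = 6022
Band 3: 8549 × 0.958 = 8190
Band 4: 3688 × 0.961 = 3544
Band 5: 9898 × 0.94 = 9304
Band 6: 5078 × 0.954 = 4844
Net migration: Band 2 + 210 → 6232; Band 5 − 280 → 9024
Giving 3940 / 6232 / 8190 / 3544 / 9024 / 4844.
Total after period 2: 3940 + 6232 + 8190 + 3544 + 9024 + 4844 = 35774

35774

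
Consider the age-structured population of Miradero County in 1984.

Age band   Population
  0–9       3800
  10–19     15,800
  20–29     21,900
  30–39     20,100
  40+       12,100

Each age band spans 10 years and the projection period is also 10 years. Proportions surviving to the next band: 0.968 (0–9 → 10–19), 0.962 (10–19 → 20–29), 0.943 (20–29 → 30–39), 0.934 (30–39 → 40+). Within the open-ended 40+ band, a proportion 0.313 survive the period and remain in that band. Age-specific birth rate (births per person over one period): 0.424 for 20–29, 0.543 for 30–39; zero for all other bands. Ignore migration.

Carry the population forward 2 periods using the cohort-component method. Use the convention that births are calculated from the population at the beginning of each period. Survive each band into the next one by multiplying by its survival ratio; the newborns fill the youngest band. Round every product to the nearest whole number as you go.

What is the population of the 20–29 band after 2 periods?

3538

Let band 1 be 0–9 through band 5 = 40+.
[period 1]
Births: 21900 × 0.424 = 9286, 20100 × 0.543 = 10914 → 20200
Band 2: 3800 × 0.968 = 3678
Band 3: 15800 × 0.962 = 15200
Band 4: 21900 × 0.943 = 20652
Band 5: 20100 × 0.934 + 12100 × 0.313 = 18773 + 3787 = 22560
Giving 20200 / 3678 / 15200 / 20652 / 22560.
[period 2]
Births: 15200 × 0.424 = 6445, 20652 × 0.543 = 11214 → 17659
Band 2: 20200 × 0.968 = 19554
Band 3: 3678 × 0.962 = 3538
Band 4: 15200 × 0.943 = 14334
Band 5: 20652 × 0.934 + 22560 × 0.313 = 19289 + 7061 = 26350
Giving 17659 / 19554 / 3538 / 14334 / 26350.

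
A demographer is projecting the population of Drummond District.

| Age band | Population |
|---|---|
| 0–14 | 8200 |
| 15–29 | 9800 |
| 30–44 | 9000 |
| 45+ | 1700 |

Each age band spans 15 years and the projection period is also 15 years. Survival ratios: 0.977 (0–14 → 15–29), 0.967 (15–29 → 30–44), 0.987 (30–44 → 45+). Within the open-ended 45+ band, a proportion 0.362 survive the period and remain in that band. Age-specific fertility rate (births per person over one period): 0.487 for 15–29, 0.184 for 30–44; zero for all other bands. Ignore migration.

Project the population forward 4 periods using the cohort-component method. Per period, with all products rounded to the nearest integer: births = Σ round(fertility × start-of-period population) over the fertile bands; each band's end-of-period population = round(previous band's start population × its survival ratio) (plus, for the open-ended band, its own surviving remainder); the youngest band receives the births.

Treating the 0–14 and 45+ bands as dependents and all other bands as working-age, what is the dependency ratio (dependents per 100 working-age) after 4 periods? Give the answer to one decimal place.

146.6

Numbering the groups 1..4 from youngest to oldest:
After projecting period 1:
Births: 9800 * 0.487 = 4773 ; 9000 * 0.184 = 1656 — total 6429
Group 2: 8200 * 0.977 = 8011
Group 3: 9800 * 0.967 = 9477
Group 4: 9000 * 0.987 + 1700 * 0.362 = 8883 + 615 = 9498
Population now: 0–14=6429, 15–29=8011, 30–44=9477, 45+=9498
After projecting period 2:
Births: 8011 * 0.487 = 3901 ; 9477 * 0.184 = 1744 — total 5645
Group 2: 6429 * 0.977 = 6281
Group 3: 8011 * 0.967 = 7747
Group 4: 9477 * 0.987 + 9498 * 0.362 = 9354 + 3438 = 12792
Population now: 0–14=5645, 15–29=6281, 30–44=7747, 45+=12792
After projecting period 3:
Births: 6281 * 0.487 = 3059 ; 7747 * 0.184 = 1425 — total 4484
Group 2: 5645 * 0.977 = 5515
Group 3: 6281 * 0.967 = 6074
Group 4: 7747 * 0.987 + 12792 * 0.362 = 7646 + 4631 = 12277
Population now: 0–14=4484, 15–29=5515, 30–44=6074, 45+=12277
After projecting period 4:
Births: 5515 * 0.487 = 2686 ; 6074 * 0.184 = 1118 — total 3804
Group 2: 4484 * 0.977 = 4381
Group 3: 5515 * 0.967 = 5333
Group 4: 6074 * 0.987 + 12277 * 0.362 = 5995 + 4444 = 10439
Population now: 0–14=3804, 15–29=4381, 30–44=5333, 45+=10439
Dependents (band 0–14 + band 45+) = 3804 + 10439 = 14243; working-age = 9714; ratio = 14243/9714 × 100 = 146.6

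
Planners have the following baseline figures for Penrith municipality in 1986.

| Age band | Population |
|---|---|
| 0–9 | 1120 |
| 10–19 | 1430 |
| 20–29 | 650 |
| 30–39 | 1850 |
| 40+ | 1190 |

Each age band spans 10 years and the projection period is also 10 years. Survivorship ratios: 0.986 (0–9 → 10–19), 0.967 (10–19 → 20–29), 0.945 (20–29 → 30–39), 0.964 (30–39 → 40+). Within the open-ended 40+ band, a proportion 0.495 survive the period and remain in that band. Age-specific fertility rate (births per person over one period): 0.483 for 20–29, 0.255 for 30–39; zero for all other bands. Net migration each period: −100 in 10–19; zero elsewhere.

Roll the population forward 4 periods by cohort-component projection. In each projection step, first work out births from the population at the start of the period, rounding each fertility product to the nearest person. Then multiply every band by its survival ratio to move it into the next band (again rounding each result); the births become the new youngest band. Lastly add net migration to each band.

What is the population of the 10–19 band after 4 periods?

691

(Bands numbered youngest = 1 to oldest = 5.)
[period 1]
Births: 650 × 0.483 = 314  |  1850 × 0.255 = 472 ⇒ total 786
Band 2: 1120 × 0.986 = 1104
Band 3: 1430 × 0.967 = 1383
Band 4: 650 × 0.945 = 614
Band 5: 1850 × 0.964 + 1190 × 0.495 = 1783 + 589 = 2372
Net migration: Band 2 − 100 → 1004
→ [786, 1004, 1383, 614, 2372]
[period 2]
Births: 1383 × 0.483 = 668  |  614 × 0.255 = 157 ⇒ total 825
Band 2: 786 × 0.986 = 775
Band 3: 1004 × 0.967 = 971
Band 4: 1383 × 0.945 = 1307
Band 5: 614 × 0.964 + 2372 × 0.495 = 592 + 1174 = 1766
Net migration: Band 2 − 100 → 675
→ [825, 675, 971, 1307, 1766]
[period 3]
Births: 971 × 0.483 = 469  |  1307 × 0.255 = 333 ⇒ total 802
Band 2: 825 × 0.986 = 813
Band 3: 675 × 0.967 = 653
Band 4: 971 × 0.945 = 918
Band 5: 1307 × 0.964 + 1766 × 0.495 = 1260 + 874 = 2134
Net migration: Band 2 − 100 → 713
→ [802, 713, 653, 918, 2134]
[period 4]
Births: 653 × 0.483 = 315  |  918 × 0.255 = 234 ⇒ total 549
Band 2: 802 × 0.986 = 791
Band 3: 713 × 0.967 = 689
Band 4: 653 × 0.945 = 617
Band 5: 918 × 0.964 + 2134 × 0.495 = 885 + 1056 = 1941
Net migration: Band 2 − 100 → 691
→ [549, 691, 689, 617, 1941]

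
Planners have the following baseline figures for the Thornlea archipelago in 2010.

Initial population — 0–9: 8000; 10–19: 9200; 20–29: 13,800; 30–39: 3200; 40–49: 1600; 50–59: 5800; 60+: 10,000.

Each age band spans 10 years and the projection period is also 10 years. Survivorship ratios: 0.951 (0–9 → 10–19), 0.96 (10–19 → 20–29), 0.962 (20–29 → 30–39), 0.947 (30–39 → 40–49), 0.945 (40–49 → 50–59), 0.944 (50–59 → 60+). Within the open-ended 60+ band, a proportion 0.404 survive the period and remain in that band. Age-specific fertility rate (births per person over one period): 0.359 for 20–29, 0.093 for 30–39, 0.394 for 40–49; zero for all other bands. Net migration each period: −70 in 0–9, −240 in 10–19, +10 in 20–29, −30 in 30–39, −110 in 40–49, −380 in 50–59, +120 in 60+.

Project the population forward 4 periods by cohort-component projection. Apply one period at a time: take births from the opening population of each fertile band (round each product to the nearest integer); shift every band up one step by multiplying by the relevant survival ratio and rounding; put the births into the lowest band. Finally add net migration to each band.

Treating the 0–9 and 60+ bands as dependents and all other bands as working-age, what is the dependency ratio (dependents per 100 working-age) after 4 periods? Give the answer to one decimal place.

59.3

Numbering the bands 1..7 from youngest to oldest:
Period 1:
Births: 13800 × 0.359 = 4954, 3200 × 0.093 = 298, 1600 × 0.394 = 630 ⇒ total 5882
Band 2: 8000 × 0.951 = 7608
Band 3: 9200 × 0.96 = 8832
Band 4: 13800 × 0.962 = 13276
Band 5: 3200 × 0.947 = 3030
Band 6: 1600 × 0.945 = 1512
Band 7: 5800 × 0.944 + 10000 × 0.404 = 5475 + 4040 = 9515
Net migration: Band 1 − 70 → 5812; Band 2 − 240 → 7368; Band 3 + 10 → 8842; Band 4 − 30 → 13246; Band 5 − 110 → 2920; Band 6 − 380 → 1132; Band 7 + 120 → 9635
→ [5812, 7368, 8842, 13246, 2920, 1132, 9635]
Period 2:
Births: 8842 × 0.359 = 3174, 13246 × 0.093 = 1232, 2920 × 0.394 = 1150 ⇒ total 5556
Band 2: 5812 × 0.951 = 5527
Band 3: 7368 × 0.96 = 7073
Band 4: 8842 × 0.962 = 8506
Band 5: 13246 × 0.947 = 12544
Band 6: 2920 × 0.945 = 2759
Band 7: 1132 × 0.944 + 9635 × 0.404 = 1069 + 3893 = 4962
Net migration: Band 1 − 70 → 5486; Band 2 − 240 → 5287; Band 3 + 10 → 7083; Band 4 − 30 → 8476; Band 5 − 110 → 12434; Band 6 − 380 → 2379; Band 7 + 120 → 5082
→ [5486, 5287, 7083, 8476, 12434, 2379, 5082]
Period 3:
Births: 7083 × 0.359 = 2543, 8476 × 0.093 = 788, 12434 × 0.394 = 4899 ⇒ total 8230
Band 2: 5486 × 0.951 = 5217
Band 3: 5287 × 0.96 = 5076
Band 4: 7083 × 0.962 = 6814
Band 5: 8476 × 0.947 = 8027
Band 6: 12434 × 0.945 = 11750
Band 7: 2379 × 0.944 + 5082 × 0.404 = 2246 + 2053 = 4299
Net migration: Band 1 − 70 → 8160; Band 2 − 240 → 4977; Band 3 + 10 → 5086; Band 4 − 30 → 6784; Band 5 − 110 → 7917; Band 6 − 380 → 11370; Band 7 + 120 → 4419
→ [8160, 4977, 5086, 6784, 7917, 11370, 4419]
Period 4:
Births: 5086 × 0.359 = 1826, 6784 × 0.093 = 631, 7917 × 0.394 = 3119 ⇒ total 5576
Band 2: 8160 × 0.951 = 7760
Band 3: 4977 × 0.96 = 4778
Band 4: 5086 × 0.962 = 4893
Band 5: 6784 × 0.947 = 6424
Band 6: 7917 × 0.945 = 7482
Band 7: 11370 × 0.944 + 4419 × 0.404 = 10733 + 1785 = 12518
Net migration: Band 1 − 70 → 5506; Band 2 − 240 → 7520; Band 3 + 10 → 4788; Band 4 − 30 → 4863; Band 5 − 110 → 6314; Band 6 − 380 → 7102; Band 7 + 120 → 12638
→ [5506, 7520, 4788, 4863, 6314, 7102, 12638]
Dependents (band 0–9 + band 60+) = 5506 + 12638 = 18144; working-age = 30587; ratio = 18144/30587 × 100 = 59.3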